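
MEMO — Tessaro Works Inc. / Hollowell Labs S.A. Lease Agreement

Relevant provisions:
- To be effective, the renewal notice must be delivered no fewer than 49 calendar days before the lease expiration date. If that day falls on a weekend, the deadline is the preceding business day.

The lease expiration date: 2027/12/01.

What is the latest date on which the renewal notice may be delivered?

2027/12/01 minus 49 days is 2027/10/13. That is a Wednesday, so no adjustment is needed.

2027/10/13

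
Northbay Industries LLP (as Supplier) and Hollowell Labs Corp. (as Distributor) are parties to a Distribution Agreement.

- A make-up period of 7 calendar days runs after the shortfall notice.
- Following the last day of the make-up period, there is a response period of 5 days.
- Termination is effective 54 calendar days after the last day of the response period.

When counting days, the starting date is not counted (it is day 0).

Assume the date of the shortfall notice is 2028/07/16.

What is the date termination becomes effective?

2028/09/20

Adding 7 calendar days to 2028/07/16 gives 2028/07/23, which is the last day of the make-up period.
The last day of the response period: 2028/07/23 + 5 days = 2028/07/28.
Adding 54 calendar days to 2028/07/28 gives 2028/09/20, which is the date termination becomes effective.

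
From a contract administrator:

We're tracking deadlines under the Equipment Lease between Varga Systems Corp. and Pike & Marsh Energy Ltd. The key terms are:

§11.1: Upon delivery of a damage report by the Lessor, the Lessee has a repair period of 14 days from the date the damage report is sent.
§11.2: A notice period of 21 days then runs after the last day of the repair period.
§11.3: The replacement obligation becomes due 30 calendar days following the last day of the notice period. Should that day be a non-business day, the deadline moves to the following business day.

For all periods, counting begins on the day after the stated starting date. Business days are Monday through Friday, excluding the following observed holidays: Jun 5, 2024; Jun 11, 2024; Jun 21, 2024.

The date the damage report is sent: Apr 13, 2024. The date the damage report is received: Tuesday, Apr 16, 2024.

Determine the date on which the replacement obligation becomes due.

Jun 17, 2024

The last day of the repair period: 14 calendar days after Apr 13, 2024 is Apr 27, 2024.
The last day of the notice period: 21 calendar days after Apr 27, 2024 is May 18, 2024.
The date on which the replacement obligation becomes due: 30 calendar days after May 18, 2024 is Jun 17, 2024. Jun 17, 2024 is a Monday and is not a listed holiday, so no roll-forward applies.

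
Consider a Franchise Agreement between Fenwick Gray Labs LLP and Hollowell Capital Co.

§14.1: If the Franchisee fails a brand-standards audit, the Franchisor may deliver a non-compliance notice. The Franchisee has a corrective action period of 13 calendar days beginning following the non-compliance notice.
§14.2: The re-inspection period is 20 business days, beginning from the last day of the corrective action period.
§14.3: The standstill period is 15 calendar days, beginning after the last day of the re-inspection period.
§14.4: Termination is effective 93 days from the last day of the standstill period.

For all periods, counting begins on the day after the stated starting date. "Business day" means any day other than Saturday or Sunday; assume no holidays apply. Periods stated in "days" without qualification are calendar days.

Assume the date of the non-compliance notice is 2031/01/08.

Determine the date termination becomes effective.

2031/06/06

The last day of the corrective action period: 2031/01/08 + 13 days = 2031/01/21.
The last day of the re-inspection period: 20 business days after Tuesday, 2031/01/21, skipping weekends — Jan 22, Jan 23, Jan 24, Jan 27, …, Feb 14, Feb 17, Feb 18 — lands on Tuesday, 2031/02/18.
The last day of the standstill period: 2031/02/18 + 15 days = 2031/03/05.
Adding 93 calendar days to 2031/03/05 gives 2031/06/06, which is the date termination becomes effective.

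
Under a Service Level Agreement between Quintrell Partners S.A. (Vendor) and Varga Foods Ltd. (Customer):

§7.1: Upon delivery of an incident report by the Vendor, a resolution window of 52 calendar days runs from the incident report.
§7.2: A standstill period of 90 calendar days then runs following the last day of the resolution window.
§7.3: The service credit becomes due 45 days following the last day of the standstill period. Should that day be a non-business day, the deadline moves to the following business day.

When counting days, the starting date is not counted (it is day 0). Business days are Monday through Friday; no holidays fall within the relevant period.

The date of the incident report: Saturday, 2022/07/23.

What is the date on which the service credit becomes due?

Adding 52 calendar days to 2022/07/23 gives 2022/09/13, which is the last day of the resolution window.
The last day of the standstill period: 90 calendar days after 2022/09/13 is 2022/12/12.
The date on which the service credit becomes due: 45 calendar days after 2022/12/12 is 2023/01/26. 2023/01/26 is a Thursday, so no roll-forward applies.

2023/01/26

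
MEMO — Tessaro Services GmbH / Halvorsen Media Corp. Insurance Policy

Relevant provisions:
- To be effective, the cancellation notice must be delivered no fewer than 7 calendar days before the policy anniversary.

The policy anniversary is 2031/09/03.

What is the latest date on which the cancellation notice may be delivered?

2031/08/27

Counting back 7 calendar days from 2031/09/03 gives 2031/08/27.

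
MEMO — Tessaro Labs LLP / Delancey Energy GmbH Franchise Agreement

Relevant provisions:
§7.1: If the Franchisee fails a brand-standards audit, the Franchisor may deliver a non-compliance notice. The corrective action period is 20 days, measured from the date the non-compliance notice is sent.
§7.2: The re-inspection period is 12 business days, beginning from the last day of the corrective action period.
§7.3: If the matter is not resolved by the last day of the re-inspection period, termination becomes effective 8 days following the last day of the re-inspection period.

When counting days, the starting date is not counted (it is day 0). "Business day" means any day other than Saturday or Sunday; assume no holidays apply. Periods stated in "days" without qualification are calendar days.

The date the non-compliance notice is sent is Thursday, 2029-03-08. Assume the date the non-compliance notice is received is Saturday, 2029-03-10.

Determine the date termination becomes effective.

Adding 20 calendar days to 2029-03-08 gives 2029-03-28, which is the last day of the corrective action period.
The last day of the re-inspection period: counting 12 business days from Wednesday, 2029-03-28 (Mar 29, Mar 30, Apr 2, Apr 3, …, Apr 11, Apr 12, Apr 13, skipping weekends) reaches Friday, 2029-04-13.
Adding 8 calendar days to 2029-04-13 gives 2029-04-21, which is the date termination becomes effective.

2029-04-21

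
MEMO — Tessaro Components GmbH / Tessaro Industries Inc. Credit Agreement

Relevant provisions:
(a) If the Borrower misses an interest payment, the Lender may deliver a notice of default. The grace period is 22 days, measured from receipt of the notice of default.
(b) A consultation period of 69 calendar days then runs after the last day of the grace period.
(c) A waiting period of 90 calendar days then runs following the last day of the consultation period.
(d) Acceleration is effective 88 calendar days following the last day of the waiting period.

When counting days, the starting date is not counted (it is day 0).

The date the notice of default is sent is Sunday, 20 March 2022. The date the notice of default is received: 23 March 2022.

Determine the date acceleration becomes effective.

17 December 2022

The last day of the grace period: 22 calendar days after 23 March 2022 is 14 April 2022.
Adding 69 calendar days to 14 April 2022 gives 22 June 2022, which is the last day of the consultation period.
The last day of the waiting period: 90 calendar days after 22 June 2022 is 20 September 2022.
The date acceleration becomes effective: 88 calendar days after 20 September 2022 is 17 December 2022.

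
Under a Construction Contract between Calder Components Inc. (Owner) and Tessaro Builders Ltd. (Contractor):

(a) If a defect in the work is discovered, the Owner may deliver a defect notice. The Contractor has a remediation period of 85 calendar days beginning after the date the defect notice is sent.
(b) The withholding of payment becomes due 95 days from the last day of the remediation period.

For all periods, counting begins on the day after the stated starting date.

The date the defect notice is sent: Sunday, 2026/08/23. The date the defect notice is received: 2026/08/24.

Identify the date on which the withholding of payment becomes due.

2027/02/19

Adding 85 calendar days to 2026/08/23 gives 2026/11/16, which is the last day of the remediation period.
The date on which the withholding of payment becomes due: 2026/11/16 + 95 days = 2027/02/19.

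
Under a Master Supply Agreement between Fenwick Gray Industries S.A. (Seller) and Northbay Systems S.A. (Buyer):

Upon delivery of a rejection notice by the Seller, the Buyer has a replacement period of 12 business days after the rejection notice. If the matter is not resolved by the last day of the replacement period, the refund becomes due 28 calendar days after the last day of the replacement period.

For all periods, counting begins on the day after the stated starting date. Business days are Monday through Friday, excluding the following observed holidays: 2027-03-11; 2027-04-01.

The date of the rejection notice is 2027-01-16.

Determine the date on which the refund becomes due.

The last day of the replacement period: counting 12 business days from Saturday, 2027-01-16 (Jan 18, Jan 19, Jan 20, Jan 21, …, Jan 29, Feb 1, Feb 2, skipping weekends) reaches Tuesday, 2027-02-02.
The date on which the refund becomes due: 2027-02-02 + 28 days = 2027-03-02.

2027-03-02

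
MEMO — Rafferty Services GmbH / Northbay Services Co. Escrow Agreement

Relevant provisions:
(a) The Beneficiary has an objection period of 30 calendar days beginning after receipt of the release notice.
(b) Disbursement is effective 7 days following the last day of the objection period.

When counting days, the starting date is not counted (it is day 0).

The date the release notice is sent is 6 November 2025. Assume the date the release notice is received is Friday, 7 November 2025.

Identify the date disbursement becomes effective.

Adding 30 calendar days to 7 November 2025 gives 7 December 2025, which is the last day of the objection period.
The date disbursement becomes effective: 7 calendar days after 7 December 2025 is 14 December 2025.

14 December 2025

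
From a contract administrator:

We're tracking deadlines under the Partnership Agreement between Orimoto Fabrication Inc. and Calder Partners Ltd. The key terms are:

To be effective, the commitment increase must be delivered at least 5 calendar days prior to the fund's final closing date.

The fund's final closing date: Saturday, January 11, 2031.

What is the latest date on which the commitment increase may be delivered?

Counting back 5 calendar days from January 11, 2031 gives January 6, 2031.

January 6, 2031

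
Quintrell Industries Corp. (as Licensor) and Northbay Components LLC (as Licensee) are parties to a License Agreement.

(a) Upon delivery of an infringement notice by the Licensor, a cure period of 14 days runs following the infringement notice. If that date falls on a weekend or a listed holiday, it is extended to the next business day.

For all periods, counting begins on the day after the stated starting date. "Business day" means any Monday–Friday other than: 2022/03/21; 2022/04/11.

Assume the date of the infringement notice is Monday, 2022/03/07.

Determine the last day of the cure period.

2022/03/22

The last day of the cure period: 14 calendar days after 2022/03/07 is 2022/03/21. That falls on Monday, a listed holiday, so it rolls to the next business day, Tuesday, 2022/03/22.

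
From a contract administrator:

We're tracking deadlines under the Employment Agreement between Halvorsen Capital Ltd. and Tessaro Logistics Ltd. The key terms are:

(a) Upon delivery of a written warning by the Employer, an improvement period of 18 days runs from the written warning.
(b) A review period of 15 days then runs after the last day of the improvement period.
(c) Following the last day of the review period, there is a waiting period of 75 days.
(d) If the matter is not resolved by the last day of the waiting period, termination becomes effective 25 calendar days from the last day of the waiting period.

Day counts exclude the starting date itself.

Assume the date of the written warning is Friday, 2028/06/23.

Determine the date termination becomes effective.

Adding 18 calendar days to 2028/06/23 gives 2028/07/11, which is the last day of the improvement period.
The last day of the review period: 15 calendar days after 2028/07/11 is 2028/07/26.
Adding 75 calendar days to 2028/07/26 gives 2028/10/09, which is the last day of the waiting period.
The date termination becomes effective: 25 calendar days after 2028/10/09 is 2028/11/03.

2028/11/03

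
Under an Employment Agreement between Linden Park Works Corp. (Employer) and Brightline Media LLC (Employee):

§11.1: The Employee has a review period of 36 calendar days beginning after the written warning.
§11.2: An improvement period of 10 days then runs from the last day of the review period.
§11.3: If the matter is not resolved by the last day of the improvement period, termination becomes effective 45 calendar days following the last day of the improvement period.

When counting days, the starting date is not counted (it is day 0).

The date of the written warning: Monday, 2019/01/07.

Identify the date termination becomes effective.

The last day of the review period: 2019/01/07 + 36 days = 2019/02/12.
Adding 10 calendar days to 2019/02/12 gives 2019/02/22, which is the last day of the improvement period.
The date termination becomes effective: 45 calendar days after 2019/02/22 is 2019/04/08.

2019/04/08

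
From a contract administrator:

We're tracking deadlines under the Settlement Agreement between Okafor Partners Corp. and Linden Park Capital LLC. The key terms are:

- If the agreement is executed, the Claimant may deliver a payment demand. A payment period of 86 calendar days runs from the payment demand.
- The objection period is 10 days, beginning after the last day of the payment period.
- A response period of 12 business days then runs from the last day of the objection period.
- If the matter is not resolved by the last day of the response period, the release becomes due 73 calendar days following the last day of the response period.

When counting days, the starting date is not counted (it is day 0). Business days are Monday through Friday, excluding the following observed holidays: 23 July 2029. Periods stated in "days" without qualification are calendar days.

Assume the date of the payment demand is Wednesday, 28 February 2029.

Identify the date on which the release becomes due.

1 September 2029

The last day of the payment period: 28 February 2029 + 86 days = 25 May 2029.
Adding 10 calendar days to 25 May 2029 gives 4 June 2029, which is the last day of the objection period.
The last day of the response period: counting 12 business days from Monday, 4 June 2029 (Jun 5, Jun 6, Jun 7, Jun 8, …, Jun 18, Jun 19, Jun 20, skipping weekends) reaches Wednesday, 20 June 2029.
Adding 73 calendar days to 20 June 2029 gives 1 September 2029, which is the date on which the release becomes due.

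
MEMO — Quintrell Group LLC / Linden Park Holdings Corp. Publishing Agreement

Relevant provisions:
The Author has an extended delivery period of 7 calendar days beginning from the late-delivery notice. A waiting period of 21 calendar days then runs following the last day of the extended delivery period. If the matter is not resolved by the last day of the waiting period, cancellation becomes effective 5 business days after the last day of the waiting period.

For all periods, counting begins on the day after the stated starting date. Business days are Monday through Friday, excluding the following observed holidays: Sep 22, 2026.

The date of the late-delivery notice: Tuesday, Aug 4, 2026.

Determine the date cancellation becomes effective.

Sep 8, 2026

The last day of the extended delivery period: Aug 4, 2026 + 7 days = Aug 11, 2026.
The last day of the waiting period: Aug 11, 2026 + 21 days = Sep 1, 2026.
The date cancellation becomes effective: 5 business days after Tuesday, Sep 1, 2026, skipping weekends — Sep 2, Sep 3, Sep 4, Sep 7, Sep 8 — lands on Tuesday, Sep 8, 2026.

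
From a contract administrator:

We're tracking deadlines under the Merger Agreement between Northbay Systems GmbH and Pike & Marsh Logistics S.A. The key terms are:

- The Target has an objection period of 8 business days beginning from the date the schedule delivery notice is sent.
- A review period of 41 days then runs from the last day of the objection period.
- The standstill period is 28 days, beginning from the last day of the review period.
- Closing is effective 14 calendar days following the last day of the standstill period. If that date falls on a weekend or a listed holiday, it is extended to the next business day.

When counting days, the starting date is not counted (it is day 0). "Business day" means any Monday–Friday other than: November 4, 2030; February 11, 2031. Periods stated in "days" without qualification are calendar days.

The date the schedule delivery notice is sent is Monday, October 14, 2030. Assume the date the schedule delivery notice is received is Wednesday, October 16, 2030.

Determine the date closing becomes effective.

From Monday, October 14, 2030, 8 business days (Oct 15, Oct 16, Oct 17, Oct 18, Oct 21, Oct 22, Oct 23, Oct 24, skipping weekends) brings us to Thursday, October 24, 2030, which is the last day of the objection period.
The last day of the review period: October 24, 2030 + 41 days = December 4, 2030.
Adding 28 calendar days to December 4, 2030 gives January 1, 2031, which is the last day of the standstill period.
The date closing becomes effective: January 1, 2031 + 14 days = January 15, 2031. January 15, 2031 is a Wednesday and is not a listed holiday, so no roll-forward applies.

January 15, 2031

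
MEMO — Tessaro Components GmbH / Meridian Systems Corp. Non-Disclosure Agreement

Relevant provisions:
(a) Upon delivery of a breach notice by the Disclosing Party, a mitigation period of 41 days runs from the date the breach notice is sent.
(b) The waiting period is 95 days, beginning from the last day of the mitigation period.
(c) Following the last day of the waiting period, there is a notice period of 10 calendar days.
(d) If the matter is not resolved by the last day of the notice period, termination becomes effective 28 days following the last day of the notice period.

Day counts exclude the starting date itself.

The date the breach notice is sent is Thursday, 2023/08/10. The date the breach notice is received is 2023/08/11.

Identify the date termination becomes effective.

2024/01/31

The last day of the mitigation period: 41 calendar days after 2023/08/10 is 2023/09/20.
The last day of the waiting period: 95 calendar days after 2023/09/20 is 2023/12/24.
The last day of the notice period: 10 calendar days after 2023/12/24 is 2024/01/03.
The date termination becomes effective: 2024/01/03 + 28 days = 2024/01/31.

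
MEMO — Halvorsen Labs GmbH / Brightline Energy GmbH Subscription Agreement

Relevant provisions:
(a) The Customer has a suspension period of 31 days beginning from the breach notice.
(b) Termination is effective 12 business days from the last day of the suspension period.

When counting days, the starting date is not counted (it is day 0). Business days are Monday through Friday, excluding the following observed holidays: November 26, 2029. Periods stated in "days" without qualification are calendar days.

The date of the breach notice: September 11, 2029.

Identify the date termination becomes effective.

The last day of the suspension period: 31 calendar days after September 11, 2029 is October 12, 2029.
The date termination becomes effective: 12 business days after Friday, October 12, 2029, skipping weekends — Oct 15, Oct 16, Oct 17, Oct 18, …, Oct 26, Oct 29, Oct 30 — lands on Tuesday, October 30, 2029.

October 30, 2029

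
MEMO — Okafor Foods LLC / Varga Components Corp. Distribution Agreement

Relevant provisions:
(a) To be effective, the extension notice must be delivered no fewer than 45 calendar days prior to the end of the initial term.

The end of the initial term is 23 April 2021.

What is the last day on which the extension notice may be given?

9 March 2021

23 April 2021 minus 45 days is 9 March 2021.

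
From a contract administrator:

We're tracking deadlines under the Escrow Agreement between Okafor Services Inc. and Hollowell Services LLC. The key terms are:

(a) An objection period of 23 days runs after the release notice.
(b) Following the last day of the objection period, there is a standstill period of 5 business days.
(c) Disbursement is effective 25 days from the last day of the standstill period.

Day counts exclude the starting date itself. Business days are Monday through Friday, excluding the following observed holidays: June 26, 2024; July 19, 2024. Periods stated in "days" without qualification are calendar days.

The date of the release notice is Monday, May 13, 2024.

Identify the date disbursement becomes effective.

The last day of the objection period: May 13, 2024 + 23 days = June 5, 2024.
The last day of the standstill period: 5 business days after Wednesday, June 5, 2024, skipping weekends — Jun 6, Jun 7, Jun 10, Jun 11, Jun 12 — lands on Wednesday, June 12, 2024.
Adding 25 calendar days to June 12, 2024 gives July 7, 2024, which is the date disbursement becomes effective.

July 7, 2024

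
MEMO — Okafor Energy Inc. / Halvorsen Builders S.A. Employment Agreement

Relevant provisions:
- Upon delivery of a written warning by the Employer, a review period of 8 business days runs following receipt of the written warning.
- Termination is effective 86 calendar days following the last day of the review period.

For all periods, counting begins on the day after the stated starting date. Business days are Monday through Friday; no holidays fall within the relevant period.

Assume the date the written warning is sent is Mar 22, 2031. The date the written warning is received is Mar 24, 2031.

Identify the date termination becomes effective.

Jun 28, 2031

From Monday, Mar 24, 2031, 8 business days (Mar 25, Mar 26, Mar 27, Mar 28, Mar 31, Apr 1, Apr 2, Apr 3, skipping weekends) brings us to Thursday, Apr 3, 2031, which is the last day of the review period.
The date termination becomes effective: 86 calendar days after Apr 3, 2031 is Jun 28, 2031.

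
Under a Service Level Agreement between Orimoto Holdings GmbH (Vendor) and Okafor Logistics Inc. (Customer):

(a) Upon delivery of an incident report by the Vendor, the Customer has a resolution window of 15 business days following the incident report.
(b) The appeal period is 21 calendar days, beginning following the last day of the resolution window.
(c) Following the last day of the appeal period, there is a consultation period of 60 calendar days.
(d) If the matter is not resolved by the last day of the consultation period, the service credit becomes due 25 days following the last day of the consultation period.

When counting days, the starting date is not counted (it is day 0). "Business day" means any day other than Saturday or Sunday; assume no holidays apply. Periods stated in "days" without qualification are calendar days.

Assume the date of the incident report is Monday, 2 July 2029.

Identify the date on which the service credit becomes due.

6 November 2029

The last day of the resolution window: 15 business days after Monday, 2 July 2029, skipping weekends — Jul 3, Jul 4, Jul 5, Jul 6, …, Jul 19, Jul 20, Jul 23 — lands on Monday, 23 July 2029.
The last day of the appeal period: 21 calendar days after 23 July 2029 is 13 August 2029.
The last day of the consultation period: 60 calendar days after 13 August 2029 is 12 October 2029.
The date on which the service credit becomes due: 12 October 2029 + 25 days = 6 November 2029.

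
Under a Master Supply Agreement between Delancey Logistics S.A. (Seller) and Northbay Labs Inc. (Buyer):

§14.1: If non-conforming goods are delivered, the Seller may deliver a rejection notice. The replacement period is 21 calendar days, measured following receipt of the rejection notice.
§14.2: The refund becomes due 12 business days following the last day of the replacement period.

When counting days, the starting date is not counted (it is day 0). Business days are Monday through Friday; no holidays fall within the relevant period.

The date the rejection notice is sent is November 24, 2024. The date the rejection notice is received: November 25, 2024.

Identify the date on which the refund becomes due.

January 1, 2025

Adding 21 calendar days to November 25, 2024 gives December 16, 2024, which is the last day of the replacement period.
The date on which the refund becomes due: counting 12 business days from Monday, December 16, 2024 (Dec 17, Dec 18, Dec 19, Dec 20, …, Dec 30, Dec 31, Jan 1, skipping weekends) reaches Wednesday, January 1, 2025.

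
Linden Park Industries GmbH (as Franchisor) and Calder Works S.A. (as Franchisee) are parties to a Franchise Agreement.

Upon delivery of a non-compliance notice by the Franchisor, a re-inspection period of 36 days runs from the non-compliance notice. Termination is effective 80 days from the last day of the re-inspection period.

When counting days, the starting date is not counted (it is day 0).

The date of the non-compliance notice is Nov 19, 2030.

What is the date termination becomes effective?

Mar 15, 2031

The last day of the re-inspection period: 36 calendar days after Nov 19, 2030 is Dec 25, 2030.
The date termination becomes effective: 80 calendar days after Dec 25, 2030 is Mar 15, 2031.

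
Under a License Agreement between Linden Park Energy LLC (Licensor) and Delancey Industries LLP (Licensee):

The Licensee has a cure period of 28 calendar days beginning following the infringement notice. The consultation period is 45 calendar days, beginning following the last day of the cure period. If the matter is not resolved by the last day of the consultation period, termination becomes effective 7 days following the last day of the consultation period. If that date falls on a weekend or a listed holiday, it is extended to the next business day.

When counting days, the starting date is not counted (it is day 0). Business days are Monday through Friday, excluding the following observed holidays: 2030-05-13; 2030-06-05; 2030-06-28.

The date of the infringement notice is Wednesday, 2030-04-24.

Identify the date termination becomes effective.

2030-07-15

The last day of the cure period: 28 calendar days after 2030-04-24 is 2030-05-22.
Adding 45 calendar days to 2030-05-22 gives 2030-07-06, which is the last day of the consultation period.
Adding 7 calendar days to 2030-07-06 gives 2030-07-13, which is the date termination becomes effective. That falls on a Saturday, so it rolls to the next business day, Monday, 2030-07-15.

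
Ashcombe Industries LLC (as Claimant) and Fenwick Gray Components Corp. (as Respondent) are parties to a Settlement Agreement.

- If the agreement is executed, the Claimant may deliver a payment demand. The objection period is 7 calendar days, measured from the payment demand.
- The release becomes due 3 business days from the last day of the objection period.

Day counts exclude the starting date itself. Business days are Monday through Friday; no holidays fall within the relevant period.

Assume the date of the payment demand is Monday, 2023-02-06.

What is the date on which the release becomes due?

2023-02-16

Adding 7 calendar days to 2023-02-06 gives 2023-02-13, which is the last day of the objection period.
From Monday, 2023-02-13, 3 business days (Feb 14, Feb 15, Feb 16, skipping weekends) brings us to Thursday, 2023-02-16, which is the date on which the release becomes due.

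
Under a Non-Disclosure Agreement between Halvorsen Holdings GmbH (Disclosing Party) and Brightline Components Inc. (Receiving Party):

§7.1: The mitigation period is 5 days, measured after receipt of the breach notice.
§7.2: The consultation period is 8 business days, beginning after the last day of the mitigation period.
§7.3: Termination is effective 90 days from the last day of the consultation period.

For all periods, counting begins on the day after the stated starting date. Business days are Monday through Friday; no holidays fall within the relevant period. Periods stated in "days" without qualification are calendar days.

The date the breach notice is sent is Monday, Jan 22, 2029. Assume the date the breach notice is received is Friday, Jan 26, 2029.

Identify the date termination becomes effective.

Adding 5 calendar days to Jan 26, 2029 gives Jan 31, 2029, which is the last day of the mitigation period.
The last day of the consultation period: 8 business days after Wednesday, Jan 31, 2029, skipping weekends — Feb 1, Feb 2, Feb 5, Feb 6, Feb 7, Feb 8, Feb 9, Feb 12 — lands on Monday, Feb 12, 2029.
The date termination becomes effective: Feb 12, 2029 + 90 days = May 13, 2029.

May 13, 2029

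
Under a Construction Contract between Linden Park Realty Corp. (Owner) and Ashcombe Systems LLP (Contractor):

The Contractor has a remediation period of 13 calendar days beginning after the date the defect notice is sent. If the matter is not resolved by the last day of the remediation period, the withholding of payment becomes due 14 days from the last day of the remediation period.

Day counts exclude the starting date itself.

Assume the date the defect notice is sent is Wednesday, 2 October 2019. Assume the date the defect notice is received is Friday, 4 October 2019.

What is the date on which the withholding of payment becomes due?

29 October 2019

The last day of the remediation period: 2 October 2019 + 13 days = 15 October 2019.
Adding 14 calendar days to 15 October 2019 gives 29 October 2019, which is the date on which the withholding of payment becomes due.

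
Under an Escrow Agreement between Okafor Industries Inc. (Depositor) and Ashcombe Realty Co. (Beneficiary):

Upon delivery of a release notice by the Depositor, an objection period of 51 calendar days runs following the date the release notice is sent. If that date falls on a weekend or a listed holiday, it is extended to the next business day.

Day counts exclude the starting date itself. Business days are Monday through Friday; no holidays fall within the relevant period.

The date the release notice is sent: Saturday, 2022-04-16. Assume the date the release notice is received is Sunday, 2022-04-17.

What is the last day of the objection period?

The last day of the objection period: 2022-04-16 + 51 days = 2022-06-06. 2022-06-06 is a Monday, so no roll-forward applies.

2022-06-06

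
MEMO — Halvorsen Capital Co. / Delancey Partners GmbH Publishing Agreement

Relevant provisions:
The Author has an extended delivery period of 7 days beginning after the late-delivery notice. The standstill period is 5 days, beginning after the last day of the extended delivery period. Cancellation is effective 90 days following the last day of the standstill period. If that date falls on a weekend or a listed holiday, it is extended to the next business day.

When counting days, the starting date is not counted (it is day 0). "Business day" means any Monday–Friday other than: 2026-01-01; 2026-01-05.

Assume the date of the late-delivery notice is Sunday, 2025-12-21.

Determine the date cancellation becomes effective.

The last day of the extended delivery period: 2025-12-21 + 7 days = 2025-12-28.
The last day of the standstill period: 2025-12-28 + 5 days = 2026-01-02.
The date cancellation becomes effective: 2026-01-02 + 90 days = 2026-04-02. 2026-04-02 is a Thursday and is not a listed holiday, so no roll-forward applies.

2026-04-02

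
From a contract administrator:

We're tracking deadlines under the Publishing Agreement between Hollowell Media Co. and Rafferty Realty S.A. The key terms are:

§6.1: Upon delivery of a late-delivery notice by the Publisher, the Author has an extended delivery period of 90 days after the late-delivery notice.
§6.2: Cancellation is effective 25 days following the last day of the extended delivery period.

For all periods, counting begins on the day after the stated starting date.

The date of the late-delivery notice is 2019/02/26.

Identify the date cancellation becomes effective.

2019/06/21

The last day of the extended delivery period: 90 calendar days after 2019/02/26 is 2019/05/27.
The date cancellation becomes effective: 2019/05/27 + 25 days = 2019/06/21.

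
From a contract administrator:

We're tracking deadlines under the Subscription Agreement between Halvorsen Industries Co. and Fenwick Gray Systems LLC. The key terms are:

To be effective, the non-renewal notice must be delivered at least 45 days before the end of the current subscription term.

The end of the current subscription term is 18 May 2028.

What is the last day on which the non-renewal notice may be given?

3 April 2028

18 May 2028 minus 45 days is 3 April 2028.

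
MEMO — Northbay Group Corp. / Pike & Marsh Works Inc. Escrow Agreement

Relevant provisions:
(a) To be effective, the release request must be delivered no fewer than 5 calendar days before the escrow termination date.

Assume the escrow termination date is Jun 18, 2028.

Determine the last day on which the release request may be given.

Jun 13, 2028

Jun 18, 2028 minus 5 days is Jun 13, 2028.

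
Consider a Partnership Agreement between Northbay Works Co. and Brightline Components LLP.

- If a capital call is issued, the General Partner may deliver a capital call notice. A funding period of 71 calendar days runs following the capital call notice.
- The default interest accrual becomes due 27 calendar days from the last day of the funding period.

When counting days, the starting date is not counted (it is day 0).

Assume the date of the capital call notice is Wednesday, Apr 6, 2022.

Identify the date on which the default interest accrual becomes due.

The last day of the funding period: 71 calendar days after Apr 6, 2022 is Jun 16, 2022.
Adding 27 calendar days to Jun 16, 2022 gives Jul 13, 2022, which is the date on which the default interest accrual becomes due.

Jul 13, 2022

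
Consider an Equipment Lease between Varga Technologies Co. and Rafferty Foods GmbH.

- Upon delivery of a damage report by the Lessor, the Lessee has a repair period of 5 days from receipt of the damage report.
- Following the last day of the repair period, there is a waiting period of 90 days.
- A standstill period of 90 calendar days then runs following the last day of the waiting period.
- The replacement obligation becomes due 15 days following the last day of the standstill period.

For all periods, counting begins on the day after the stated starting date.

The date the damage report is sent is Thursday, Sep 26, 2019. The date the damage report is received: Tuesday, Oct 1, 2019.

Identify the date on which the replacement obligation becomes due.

Apr 18, 2020

Adding 5 calendar days to Oct 1, 2019 gives Oct 6, 2019, which is the last day of the repair period.
Adding 90 calendar days to Oct 6, 2019 gives Jan 4, 2020, which is the last day of the waiting period.
Adding 90 calendar days to Jan 4, 2020 gives Apr 3, 2020, which is the last day of the standstill period.
The date on which the replacement obligation becomes due: Apr 3, 2020 + 15 days = Apr 18, 2020.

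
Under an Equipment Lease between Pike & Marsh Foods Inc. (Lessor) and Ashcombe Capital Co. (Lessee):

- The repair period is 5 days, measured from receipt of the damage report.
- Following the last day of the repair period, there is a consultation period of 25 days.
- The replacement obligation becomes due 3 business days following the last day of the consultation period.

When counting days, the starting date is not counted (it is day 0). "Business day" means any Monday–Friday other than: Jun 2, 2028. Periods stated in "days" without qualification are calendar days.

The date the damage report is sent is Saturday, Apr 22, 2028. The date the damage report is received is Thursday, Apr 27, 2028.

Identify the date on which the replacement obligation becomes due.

The last day of the repair period: 5 calendar days after Apr 27, 2028 is May 2, 2028.
The last day of the consultation period: 25 calendar days after May 2, 2028 is May 27, 2028.
The date on which the replacement obligation becomes due: counting 3 business days from Saturday, May 27, 2028 (May 29, May 30, May 31, skipping weekends) reaches Wednesday, May 31, 2028.

May 31, 2028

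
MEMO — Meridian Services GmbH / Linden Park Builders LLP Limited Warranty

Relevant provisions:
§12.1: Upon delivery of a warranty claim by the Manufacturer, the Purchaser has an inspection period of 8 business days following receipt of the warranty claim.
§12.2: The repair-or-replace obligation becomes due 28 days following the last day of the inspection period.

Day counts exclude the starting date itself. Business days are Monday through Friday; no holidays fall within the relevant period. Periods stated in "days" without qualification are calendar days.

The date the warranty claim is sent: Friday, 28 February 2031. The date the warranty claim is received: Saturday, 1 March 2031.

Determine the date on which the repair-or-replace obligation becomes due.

9 April 2031

From Saturday, 1 March 2031, 8 business days (Mar 3, Mar 4, Mar 5, Mar 6, Mar 7, Mar 10, Mar 11, Mar 12, skipping weekends) brings us to Wednesday, 12 March 2031, which is the last day of the inspection period.
The date on which the repair-or-replace obligation becomes due: 28 calendar days after 12 March 2031 is 9 April 2031.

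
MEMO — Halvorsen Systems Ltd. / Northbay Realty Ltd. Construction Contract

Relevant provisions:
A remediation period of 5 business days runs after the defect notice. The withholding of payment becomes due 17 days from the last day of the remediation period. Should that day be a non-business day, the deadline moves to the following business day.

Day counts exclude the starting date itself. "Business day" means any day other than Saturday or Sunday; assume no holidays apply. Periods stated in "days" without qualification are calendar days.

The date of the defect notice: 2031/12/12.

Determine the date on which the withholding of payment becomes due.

2032/01/05

The last day of the remediation period: counting 5 business days from Friday, 2031/12/12 (Dec 15, Dec 16, Dec 17, Dec 18, Dec 19, skipping weekends) reaches Friday, 2031/12/19.
The date on which the withholding of payment becomes due: 17 calendar days after 2031/12/19 is 2032/01/05. 2032/01/05 is a Monday, so no roll-forward applies.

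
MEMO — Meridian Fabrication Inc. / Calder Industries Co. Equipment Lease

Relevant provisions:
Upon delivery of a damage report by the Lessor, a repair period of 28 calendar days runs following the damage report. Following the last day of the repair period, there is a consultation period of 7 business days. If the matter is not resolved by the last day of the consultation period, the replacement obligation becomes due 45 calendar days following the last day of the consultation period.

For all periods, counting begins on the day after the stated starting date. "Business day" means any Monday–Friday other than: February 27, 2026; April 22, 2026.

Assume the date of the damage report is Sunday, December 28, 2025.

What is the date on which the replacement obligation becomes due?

The last day of the repair period: 28 calendar days after December 28, 2025 is January 25, 2026.
The last day of the consultation period: 7 business days after Sunday, January 25, 2026, skipping weekends — Jan 26, Jan 27, Jan 28, Jan 29, Jan 30, Feb 2, Feb 3 — lands on Tuesday, February 3, 2026.
Adding 45 calendar days to February 3, 2026 gives March 20, 2026, which is the date on which the replacement obligation becomes due.

March 20, 2026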